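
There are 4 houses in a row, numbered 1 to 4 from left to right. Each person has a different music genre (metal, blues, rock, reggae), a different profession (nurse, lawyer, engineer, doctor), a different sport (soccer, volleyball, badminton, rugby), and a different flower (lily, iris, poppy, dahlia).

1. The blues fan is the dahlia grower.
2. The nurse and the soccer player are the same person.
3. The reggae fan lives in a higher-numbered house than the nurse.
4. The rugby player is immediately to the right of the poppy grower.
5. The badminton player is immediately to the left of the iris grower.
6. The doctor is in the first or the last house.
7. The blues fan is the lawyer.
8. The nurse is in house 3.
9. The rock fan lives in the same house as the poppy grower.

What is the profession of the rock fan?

nurse

Clue 8: the nurse is in house 3.
Clue 2: the soccer player is in house 3.
By clue 3, the reggae fan is in house 4.
The only flower still possible for house 4 is lily.
The blues fan is narrowed to house 1 or 2; consider each.
Placing it in house 2 leads to a contradiction, so it's in house 1.
By clue 1, the dahlia grower is in house 1.
By clue 7, the lawyer is in house 1.
So house 2 gets metal for music genre.
That leaves rock as the music genre for house 3.
The only profession still possible for house 2 is engineer.
House 4 profession: only doctor fits.
That leaves iris as the flower for house 2.
That leaves poppy as the flower for house 3.
By clue 4, the rugby player is in house 4.
The badminton player is in house 1 (clue 5).
That leaves volleyball as the sport for house 2.
So: house 1 = blues/lawyer/badminton/dahlia, house 2 = metal/engineer/volleyball/iris, house 3 = rock/nurse/soccer/poppy, house 4 = reggae/doctor/rugby/lily.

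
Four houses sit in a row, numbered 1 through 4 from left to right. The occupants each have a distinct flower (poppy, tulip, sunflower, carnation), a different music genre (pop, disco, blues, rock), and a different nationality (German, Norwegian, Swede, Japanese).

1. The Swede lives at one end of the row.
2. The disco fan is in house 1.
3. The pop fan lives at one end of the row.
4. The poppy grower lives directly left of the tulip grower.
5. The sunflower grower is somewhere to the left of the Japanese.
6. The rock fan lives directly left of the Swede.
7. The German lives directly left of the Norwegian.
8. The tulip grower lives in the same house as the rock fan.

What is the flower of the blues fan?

poppy

Clue 2: the disco fan is in house 1.
From clue 6, the rock fan must be in house 3.
The Swede is in house 4 (clue 6).
Clue 8: the tulip grower is in house 3.
That leaves carnation as the flower for house 4.
The only music genre still possible for house 2 is blues.
House 4 music genre: only pop fits.
So house 1 gets German for nationality.
From clue 4, the poppy grower must be in house 2.
The Norwegian is in house 2 (clue 7).
The only flower still possible for house 1 is sunflower.
House 3 nationality: only Japanese fits.
So: house 1 = sunflower/disco/German, house 2 = poppy/blues/Norwegian, house 3 = tulip/rock/Japanese, house 4 = carnation/pop/Swede.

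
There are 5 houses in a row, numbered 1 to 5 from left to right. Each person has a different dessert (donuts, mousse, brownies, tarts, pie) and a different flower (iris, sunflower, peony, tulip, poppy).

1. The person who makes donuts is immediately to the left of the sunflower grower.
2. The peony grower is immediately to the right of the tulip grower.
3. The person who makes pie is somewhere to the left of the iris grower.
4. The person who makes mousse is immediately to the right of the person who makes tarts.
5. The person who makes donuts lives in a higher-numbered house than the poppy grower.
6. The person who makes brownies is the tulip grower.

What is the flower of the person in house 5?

iris

House 5 dessert: only mousse fits.
From clue 4, the person who makes tarts must be in house 4.
So house 5 gets iris for flower.
The person who makes donuts is narrowed to house 2 or 3; consider each.
Placing it in house 2 leads to a contradiction, so it's in house 3.
The sunflower grower is in house 4 (clue 1).
House 3's flower must be peony (nothing else left).
The tulip grower is in house 2 (clue 2).
Clue 6: the person who makes brownies is in house 2.
House 1 dessert: only pie fits.
House 1's flower must be poppy (nothing else left).
So: house 1 = pie/poppy, house 2 = brownies/tulip, house 3 = donuts/peony, house 4 = tarts/sunflower, house 5 = mousse/iris.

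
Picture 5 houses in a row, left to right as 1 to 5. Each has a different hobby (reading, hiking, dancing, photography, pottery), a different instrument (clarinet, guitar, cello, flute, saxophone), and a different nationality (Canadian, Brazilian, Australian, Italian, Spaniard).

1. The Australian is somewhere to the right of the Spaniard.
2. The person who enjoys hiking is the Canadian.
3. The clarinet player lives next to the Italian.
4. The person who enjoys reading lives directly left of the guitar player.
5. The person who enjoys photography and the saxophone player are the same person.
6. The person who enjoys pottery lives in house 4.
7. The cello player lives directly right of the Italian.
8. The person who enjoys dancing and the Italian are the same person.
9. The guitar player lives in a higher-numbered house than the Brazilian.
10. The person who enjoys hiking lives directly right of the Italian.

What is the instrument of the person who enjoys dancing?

guitar

By clue 6, the person who enjoys pottery is in house 4.
House 5 hobby: only photography fits.
The saxophone player is in house 5 (clue 5).
So house 5 gets Australian for nationality.
House 4 nationality: only Spaniard fits.
The person who enjoys dancing is narrowed to house 1 or 2; consider each.
Placing it in house 1 leads to a contradiction, so it's in house 2.
From clue 8, the Italian must be in house 2.
Clue 10: the person who enjoys hiking is in house 3.
So house 1 gets reading for hobby.
House 1 nationality: only Brazilian fits.
The only nationality still possible for house 3 is Canadian.
The guitar player is in house 2 (clue 4).
From clue 7, the cello player must be in house 3.
House 4's instrument must be flute (nothing else left).
House 1's instrument must be clarinet (nothing else left).
So: house 1 = reading/clarinet/Brazilian, house 2 = dancing/guitar/Italian, house 3 = hiking/cello/Canadian, house 4 = pottery/flute/Spaniard, house 5 = photography/saxophone/Australian.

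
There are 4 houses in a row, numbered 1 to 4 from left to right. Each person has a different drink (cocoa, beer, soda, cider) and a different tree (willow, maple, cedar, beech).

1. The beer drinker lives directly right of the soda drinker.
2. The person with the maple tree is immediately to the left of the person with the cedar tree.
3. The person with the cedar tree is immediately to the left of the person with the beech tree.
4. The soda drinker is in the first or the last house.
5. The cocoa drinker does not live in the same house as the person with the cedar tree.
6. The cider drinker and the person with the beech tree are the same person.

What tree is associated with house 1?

From clue 4, the soda drinker must be in house 1.
Clue 1: the beer drinker is in house 2.
The cider drinker is narrowed to house 3 or 4; consider each.
Placing it in house 4 leads to a contradiction, so it's in house 3.
The person with the beech tree is in house 3 (clue 6).
House 4's drink must be cocoa (nothing else left).
That leaves willow as the tree for house 4.
The person with the maple tree is in house 1 (clue 2).
That leaves cedar as the tree for house 2.
So: house 1 = soda/maple, house 2 = beer/cedar, house 3 = cider/beech, house 4 = cocoa/willow.

maple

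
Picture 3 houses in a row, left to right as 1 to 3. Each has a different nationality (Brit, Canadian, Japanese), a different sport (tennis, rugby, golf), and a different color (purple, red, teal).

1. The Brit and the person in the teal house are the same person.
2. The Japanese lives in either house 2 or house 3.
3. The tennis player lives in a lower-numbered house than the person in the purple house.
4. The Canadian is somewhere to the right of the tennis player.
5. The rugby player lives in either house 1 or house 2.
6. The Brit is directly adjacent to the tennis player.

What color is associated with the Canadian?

purple

So house 1 gets Brit for nationality.
So house 3 gets golf for sport.
From clue 1, the person in the teal house must be in house 1.
Clue 6 places the tennis player in house 2.
So house 1 gets rugby for sport.
By clue 3, the person in the purple house is in house 3.
Clue 4 places the Canadian in house 3.
So house 2 gets Japanese for nationality.
That leaves red as the color for house 2.
So: house 1 = Brit/rugby/teal, house 2 = Japanese/tennis/red, house 3 = Canadian/golf/purple.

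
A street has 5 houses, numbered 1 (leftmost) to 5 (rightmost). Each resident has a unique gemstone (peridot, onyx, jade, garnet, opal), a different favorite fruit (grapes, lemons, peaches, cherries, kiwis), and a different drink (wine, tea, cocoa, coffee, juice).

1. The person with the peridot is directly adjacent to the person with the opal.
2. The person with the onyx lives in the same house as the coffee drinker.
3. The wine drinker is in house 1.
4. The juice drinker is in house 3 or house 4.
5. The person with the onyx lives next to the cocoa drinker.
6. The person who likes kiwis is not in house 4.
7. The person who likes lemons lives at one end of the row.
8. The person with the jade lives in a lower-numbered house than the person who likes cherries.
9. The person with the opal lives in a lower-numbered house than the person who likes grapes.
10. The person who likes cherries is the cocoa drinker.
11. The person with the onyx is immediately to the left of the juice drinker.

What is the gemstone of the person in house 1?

jade

The wine drinker is in house 1 (clue 3).
So house 5 gets tea for drink.
The person with the onyx is narrowed to house 2 or 3; consider each.
Placing it in house 2 leads to a contradiction, so it's in house 3.
By clue 2, the coffee drinker is in house 3.
By clue 11, the juice drinker is in house 4.
The only drink still possible for house 2 is cocoa.
Clue 10 places the person who likes cherries in house 2.
Clue 8 places the person with the jade in house 1.
From clue 1, the person with the peridot must be in house 5.
Clue 1 places the person with the opal in house 4.
Clue 9 places the person who likes grapes in house 5.
That leaves garnet as the gemstone for house 2.
So house 1 gets lemons for favorite fruit.
That leaves kiwis as the favorite fruit for house 3.
House 4 favorite fruit: only peaches fits.
So: house 1 = jade/lemons/wine, house 2 = garnet/cherries/cocoa, house 3 = onyx/kiwis/coffee, house 4 = opal/peaches/juice, house 5 = peridot/grapes/tea.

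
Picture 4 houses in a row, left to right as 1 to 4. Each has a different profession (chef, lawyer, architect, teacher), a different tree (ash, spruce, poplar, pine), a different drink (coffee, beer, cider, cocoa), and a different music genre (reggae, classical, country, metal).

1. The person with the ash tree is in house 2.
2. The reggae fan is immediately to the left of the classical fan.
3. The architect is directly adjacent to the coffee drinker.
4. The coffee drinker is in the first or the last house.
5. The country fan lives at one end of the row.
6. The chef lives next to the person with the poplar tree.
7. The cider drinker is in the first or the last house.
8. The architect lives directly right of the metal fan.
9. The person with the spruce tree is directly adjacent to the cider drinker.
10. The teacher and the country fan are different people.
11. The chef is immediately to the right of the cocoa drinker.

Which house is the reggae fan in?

Clue 1: the person with the ash tree is in house 2.
The only tree still possible for house 3 is spruce.
Clue 9 places the cider drinker in house 4.
So house 3 gets beer for drink.
From clue 3, the architect must be in house 2.
By clue 8, the metal fan is in house 1.
House 1 drink: only coffee fits.
House 2 drink: only cocoa fits.
By clue 6, the person with the poplar tree is in house 4.
House 1 profession: only teacher fits.
House 3's profession must be chef (nothing else left).
The only profession still possible for house 4 is lawyer.
So house 1 gets pine for tree.
That leaves reggae as the music genre for house 2.
The only music genre still possible for house 3 is classical.
That leaves country as the music genre for house 4.
So: house 1 = teacher/pine/coffee/metal, house 2 = architect/ash/cocoa/reggae, house 3 = chef/spruce/beer/classical, house 4 = lawyer/poplar/cider/country.

2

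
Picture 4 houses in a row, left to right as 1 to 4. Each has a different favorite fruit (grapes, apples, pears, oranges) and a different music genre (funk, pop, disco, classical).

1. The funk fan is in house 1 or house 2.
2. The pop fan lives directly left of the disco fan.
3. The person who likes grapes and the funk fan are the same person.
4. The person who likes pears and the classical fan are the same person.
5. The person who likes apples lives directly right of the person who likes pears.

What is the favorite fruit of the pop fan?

So house 4 gets disco for music genre.
Clue 2: the pop fan is in house 3.
The only favorite fruit still possible for house 4 is oranges.
House 3's favorite fruit must be apples (nothing else left).
Clue 5: the person who likes pears is in house 2.
So house 1 gets grapes for favorite fruit.
From clue 3, the funk fan must be in house 1.
By clue 4, the classical fan is in house 2.
So: house 1 = grapes/funk, house 2 = pears/classical, house 3 = apples/pop, house 4 = oranges/disco.

apples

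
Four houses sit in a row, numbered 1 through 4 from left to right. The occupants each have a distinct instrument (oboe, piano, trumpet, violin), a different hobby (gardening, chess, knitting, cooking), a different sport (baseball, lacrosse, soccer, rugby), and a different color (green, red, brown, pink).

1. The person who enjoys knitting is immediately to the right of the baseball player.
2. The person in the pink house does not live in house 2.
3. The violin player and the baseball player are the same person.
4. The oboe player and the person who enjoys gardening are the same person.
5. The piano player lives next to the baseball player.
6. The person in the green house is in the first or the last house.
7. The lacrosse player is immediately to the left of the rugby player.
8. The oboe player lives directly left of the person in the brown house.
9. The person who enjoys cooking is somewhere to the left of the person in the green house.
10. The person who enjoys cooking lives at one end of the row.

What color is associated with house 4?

green

By clue 9, the person in the green house is in house 4.
Clue 10: the person who enjoys cooking is in house 1.
Clue 8: the oboe player is in house 2.
By clue 8, the person in the brown house is in house 3.
So house 1 gets pink for color.
House 2 color: only red fits.
Clue 4 places the person who enjoys gardening in house 2.
By clue 5, the piano player is in house 4.
From clue 5, the baseball player must be in house 3.
By clue 1, the person who enjoys knitting is in house 4.
By clue 3, the violin player is in house 3.
From clue 7, the lacrosse player must be in house 1.
By clue 7, the rugby player is in house 2.
That leaves trumpet as the instrument for house 1.
The only hobby still possible for house 3 is chess.
So house 4 gets soccer for sport.
So: house 1 = trumpet/cooking/lacrosse/pink, house 2 = oboe/gardening/rugby/red, house 3 = violin/chess/baseball/brown, house 4 = piano/knitting/soccer/green.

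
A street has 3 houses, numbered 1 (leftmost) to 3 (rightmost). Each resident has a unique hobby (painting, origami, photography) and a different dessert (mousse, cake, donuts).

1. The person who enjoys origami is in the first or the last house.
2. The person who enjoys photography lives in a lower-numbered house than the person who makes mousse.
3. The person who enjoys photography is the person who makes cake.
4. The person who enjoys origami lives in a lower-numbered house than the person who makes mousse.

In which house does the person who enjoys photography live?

Clue 4: the person who enjoys origami is in house 1.
That leaves photography as the hobby for house 2.
House 3's hobby must be painting (nothing else left).
The person who makes mousse is in house 3 (clue 2).
The person who makes cake is in house 2 (clue 3).
House 1's dessert must be donuts (nothing else left).
So: house 1 = origami/donuts, house 2 = photography/cake, house 3 = painting/mousse.

2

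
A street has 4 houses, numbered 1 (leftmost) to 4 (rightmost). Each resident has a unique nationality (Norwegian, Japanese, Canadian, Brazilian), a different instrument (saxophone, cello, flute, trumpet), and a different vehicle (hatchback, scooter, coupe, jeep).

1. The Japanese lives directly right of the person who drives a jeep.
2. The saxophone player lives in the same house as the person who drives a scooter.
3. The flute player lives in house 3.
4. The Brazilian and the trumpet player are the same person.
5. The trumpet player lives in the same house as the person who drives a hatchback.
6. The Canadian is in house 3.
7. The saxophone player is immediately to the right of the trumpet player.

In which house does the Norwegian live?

By clue 3, the flute player is in house 3.
Clue 6 places the Canadian in house 3.
The saxophone player is in house 2 (clue 7).
Clue 7 places the trumpet player in house 1.
The only instrument still possible for house 4 is cello.
Clue 2: the person who drives a scooter is in house 2.
From clue 4, the Brazilian must be in house 1.
Clue 5: the person who drives a hatchback is in house 1.
The only vehicle still possible for house 3 is jeep.
So house 4 gets coupe for vehicle.
Clue 1: the Japanese is in house 4.
House 2's nationality must be Norwegian (nothing else left).
So: house 1 = Brazilian/trumpet/hatchback, house 2 = Norwegian/saxophone/scooter, house 3 = Canadian/flute/jeep, house 4 = Japanese/cello/coupe.

2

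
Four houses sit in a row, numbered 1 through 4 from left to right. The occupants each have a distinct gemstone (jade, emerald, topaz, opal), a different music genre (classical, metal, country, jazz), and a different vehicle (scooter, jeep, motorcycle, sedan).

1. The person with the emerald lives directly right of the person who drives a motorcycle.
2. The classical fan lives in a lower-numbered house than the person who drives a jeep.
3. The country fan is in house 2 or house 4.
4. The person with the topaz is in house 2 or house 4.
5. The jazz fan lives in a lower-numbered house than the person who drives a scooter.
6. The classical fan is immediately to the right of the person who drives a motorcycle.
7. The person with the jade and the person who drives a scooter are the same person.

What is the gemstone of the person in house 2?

emerald

So house 1 gets opal for gemstone.
The person with the emerald is narrowed to house 2 or 3; consider each.
Placing it in house 3 leads to a contradiction, so it's in house 2.
Clue 1 places the person who drives a motorcycle in house 1.
By clue 6, the classical fan is in house 2.
House 3 gemstone: only jade fits.
That leaves topaz as the gemstone for house 4.
That leaves country as the music genre for house 4.
Clue 7 places the person who drives a scooter in house 3.
That leaves sedan as the vehicle for house 2.
House 4's vehicle must be jeep (nothing else left).
Clue 5: the jazz fan is in house 1.
That leaves metal as the music genre for house 3.
So: house 1 = opal/jazz/motorcycle, house 2 = emerald/classical/sedan, house 3 = jade/metal/scooter, house 4 = topaz/country/jeep.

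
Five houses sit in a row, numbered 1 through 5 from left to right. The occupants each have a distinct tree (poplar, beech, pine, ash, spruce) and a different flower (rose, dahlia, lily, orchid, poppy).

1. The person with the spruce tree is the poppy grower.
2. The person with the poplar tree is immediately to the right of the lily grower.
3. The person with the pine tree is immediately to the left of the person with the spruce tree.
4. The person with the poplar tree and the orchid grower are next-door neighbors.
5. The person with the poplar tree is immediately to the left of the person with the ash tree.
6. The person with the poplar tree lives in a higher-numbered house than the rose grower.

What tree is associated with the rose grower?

pine

The person with the ash tree is narrowed to house 3 or 4 or 5; consider each.
Placing it in house 3 and house 4 leads to a contradiction, so it's in house 5.
From clue 5, the person with the poplar tree must be in house 4.
By clue 2, the lily grower is in house 3.
House 2's flower must be poppy (nothing else left).
The only flower still possible for house 4 is dahlia.
That leaves orchid as the flower for house 5.
Clue 1: the person with the spruce tree is in house 2.
Clue 3 places the person with the pine tree in house 1.
House 3 tree: only beech fits.
House 1's flower must be rose (nothing else left).
So: house 1 = pine/rose, house 2 = spruce/poppy, house 3 = beech/lily, house 4 = poplar/dahlia, house 5 = ash/orchid.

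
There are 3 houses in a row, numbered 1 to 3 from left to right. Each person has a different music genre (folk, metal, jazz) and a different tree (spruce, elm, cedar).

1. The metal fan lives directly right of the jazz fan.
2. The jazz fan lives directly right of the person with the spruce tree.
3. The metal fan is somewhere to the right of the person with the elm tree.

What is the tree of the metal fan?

cedar

By clue 2, the jazz fan is in house 2.
Clue 2 places the person with the spruce tree in house 1.
The only music genre still possible for house 1 is folk.
The only music genre still possible for house 3 is metal.
House 2 tree: only elm fits.
That leaves cedar as the tree for house 3.
So: house 1 = folk/spruce, house 2 = jazz/elm, house 3 = metal/cedar.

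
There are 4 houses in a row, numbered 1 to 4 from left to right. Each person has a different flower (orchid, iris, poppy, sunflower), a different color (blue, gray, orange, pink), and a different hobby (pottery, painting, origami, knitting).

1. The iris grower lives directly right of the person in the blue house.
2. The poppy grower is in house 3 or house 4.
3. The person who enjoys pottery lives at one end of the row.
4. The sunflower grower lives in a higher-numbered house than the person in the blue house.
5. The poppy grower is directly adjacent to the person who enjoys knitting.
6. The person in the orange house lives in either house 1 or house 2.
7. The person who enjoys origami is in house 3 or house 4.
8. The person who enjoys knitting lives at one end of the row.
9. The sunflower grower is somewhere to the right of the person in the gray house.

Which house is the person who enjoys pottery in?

Clue 8: the person who enjoys knitting is in house 4.
The only flower still possible for house 1 is orchid.
So house 4 gets pink for color.
House 2's hobby must be painting (nothing else left).
That leaves origami as the hobby for house 3.
Clue 5: the poppy grower is in house 3.
House 1 hobby: only pottery fits.
The iris grower is narrowed to house 2 or 4; consider each.
Placing it in house 4 leads to a contradiction, so it's in house 2.
By clue 1, the person in the blue house is in house 1.
House 4's flower must be sunflower (nothing else left).
So house 2 gets orange for color.
House 3's color must be gray (nothing else left).
So: house 1 = orchid/blue/pottery, house 2 = iris/orange/painting, house 3 = poppy/gray/origami, house 4 = sunflower/pink/knitting.

1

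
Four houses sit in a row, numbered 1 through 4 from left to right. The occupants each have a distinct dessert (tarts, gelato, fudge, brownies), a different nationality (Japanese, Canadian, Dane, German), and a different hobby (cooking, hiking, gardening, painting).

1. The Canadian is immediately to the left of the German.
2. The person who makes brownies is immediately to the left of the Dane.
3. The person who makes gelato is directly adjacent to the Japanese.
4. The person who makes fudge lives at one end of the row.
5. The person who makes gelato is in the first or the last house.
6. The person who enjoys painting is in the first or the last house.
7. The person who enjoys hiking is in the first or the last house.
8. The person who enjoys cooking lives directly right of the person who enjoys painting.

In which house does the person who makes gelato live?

From clue 8, the person who enjoys cooking must be in house 2.
By clue 8, the person who enjoys painting is in house 1.
House 3 hobby: only gardening fits.
The only hobby still possible for house 4 is hiking.
House 1's nationality must be Canadian (nothing else left).
Clue 1 places the German in house 2.
So house 4 gets Dane for nationality.
Clue 2 places the person who makes brownies in house 3.
Clue 3 places the person who makes gelato in house 4.
That leaves fudge as the dessert for house 1.
That leaves tarts as the dessert for house 2.
The only nationality still possible for house 3 is Japanese.
So: house 1 = fudge/Canadian/painting, house 2 = tarts/German/cooking, house 3 = brownies/Japanese/gardening, house 4 = gelato/Dane/hiking.

4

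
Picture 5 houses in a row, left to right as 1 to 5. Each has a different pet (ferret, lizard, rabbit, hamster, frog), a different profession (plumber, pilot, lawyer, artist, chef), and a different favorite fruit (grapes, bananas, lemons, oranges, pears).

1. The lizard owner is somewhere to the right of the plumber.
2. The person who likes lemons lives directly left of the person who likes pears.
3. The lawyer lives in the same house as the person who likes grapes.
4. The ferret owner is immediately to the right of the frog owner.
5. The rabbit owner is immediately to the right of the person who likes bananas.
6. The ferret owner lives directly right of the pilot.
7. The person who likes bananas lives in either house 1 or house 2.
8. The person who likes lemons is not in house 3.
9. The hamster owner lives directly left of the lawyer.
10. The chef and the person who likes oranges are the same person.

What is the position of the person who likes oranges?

3

The rabbit owner is narrowed to house 2 or 3; consider each.
Placing it in house 3 leads to a contradiction, so it's in house 2.
Clue 5: the person who likes bananas is in house 1.
House 1's pet must be hamster (nothing else left).
From clue 9, the lawyer must be in house 2.
Clue 3 places the person who likes grapes in house 2.
House 4's favorite fruit must be lemons (nothing else left).
The person who likes pears is in house 5 (clue 2).
So house 3 gets oranges for favorite fruit.
The chef is in house 3 (clue 10).
So house 5 gets artist for profession.
From clue 6, the ferret owner must be in house 5.
The only profession still possible for house 1 is plumber.
That leaves pilot as the profession for house 4.
From clue 4, the frog owner must be in house 4.
House 3's pet must be lizard (nothing else left).
So: house 1 = hamster/plumber/bananas, house 2 = rabbit/lawyer/grapes, house 3 = lizard/chef/oranges, house 4 = frog/pilot/lemons, house 5 = ferret/artist/pears.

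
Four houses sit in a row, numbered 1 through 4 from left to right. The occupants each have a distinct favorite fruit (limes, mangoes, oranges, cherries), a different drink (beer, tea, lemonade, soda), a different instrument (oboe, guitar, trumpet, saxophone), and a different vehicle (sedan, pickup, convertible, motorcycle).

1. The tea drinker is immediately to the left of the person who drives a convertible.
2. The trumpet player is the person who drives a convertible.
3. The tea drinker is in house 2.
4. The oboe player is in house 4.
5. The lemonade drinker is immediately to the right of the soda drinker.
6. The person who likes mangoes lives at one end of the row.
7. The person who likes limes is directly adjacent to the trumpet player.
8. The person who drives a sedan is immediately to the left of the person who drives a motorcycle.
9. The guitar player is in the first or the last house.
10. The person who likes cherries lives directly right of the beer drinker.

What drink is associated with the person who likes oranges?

soda

Clue 3: the tea drinker is in house 2.
From clue 4, the oboe player must be in house 4.
House 4 drink: only lemonade fits.
House 1 instrument: only guitar fits.
The person who drives a convertible is in house 3 (clue 1).
From clue 2, the trumpet player must be in house 3.
Clue 5: the soda drinker is in house 3.
The only favorite fruit still possible for house 3 is oranges.
House 1's drink must be beer (nothing else left).
The only instrument still possible for house 2 is saxophone.
Clue 8 places the person who drives a sedan in house 1.
From clue 8, the person who drives a motorcycle must be in house 2.
From clue 10, the person who likes cherries must be in house 2.
The only favorite fruit still possible for house 1 is mangoes.
The only favorite fruit still possible for house 4 is limes.
House 4 vehicle: only pickup fits.
So: house 1 = mangoes/beer/guitar/sedan, house 2 = cherries/tea/saxophone/motorcycle, house 3 = oranges/soda/trumpet/convertible, house 4 = limes/lemonade/oboe/pickup.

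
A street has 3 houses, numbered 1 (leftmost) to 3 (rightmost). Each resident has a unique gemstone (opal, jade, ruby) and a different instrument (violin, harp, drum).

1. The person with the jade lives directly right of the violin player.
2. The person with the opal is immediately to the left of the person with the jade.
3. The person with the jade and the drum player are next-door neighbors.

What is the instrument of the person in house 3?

The person with the jade is narrowed to house 2 or 3; consider each.
Placing it in house 3 leads to a contradiction, so it's in house 2.
Clue 1 places the violin player in house 1.
The person with the opal is in house 1 (clue 2).
House 3's gemstone must be ruby (nothing else left).
The only instrument still possible for house 2 is harp.
That leaves drum as the instrument for house 3.
So: house 1 = opal/violin, house 2 = jade/harp, house 3 = ruby/drum.

drum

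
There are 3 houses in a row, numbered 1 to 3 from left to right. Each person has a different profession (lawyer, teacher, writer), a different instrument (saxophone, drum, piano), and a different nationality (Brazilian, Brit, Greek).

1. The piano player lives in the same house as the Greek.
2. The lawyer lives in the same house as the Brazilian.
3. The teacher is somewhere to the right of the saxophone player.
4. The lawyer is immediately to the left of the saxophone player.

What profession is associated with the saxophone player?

Clue 4: the lawyer is in house 1.
Clue 4 places the saxophone player in house 2.
From clue 2, the Brazilian must be in house 1.
Clue 3: the teacher is in house 3.
That leaves writer as the profession for house 2.
That leaves Brit as the nationality for house 2.
So house 3 gets Greek for nationality.
Clue 1 places the piano player in house 3.
House 1 instrument: only drum fits.
So: house 1 = lawyer/drum/Brazilian, house 2 = writer/saxophone/Brit, house 3 = teacher/piano/Greek.

writer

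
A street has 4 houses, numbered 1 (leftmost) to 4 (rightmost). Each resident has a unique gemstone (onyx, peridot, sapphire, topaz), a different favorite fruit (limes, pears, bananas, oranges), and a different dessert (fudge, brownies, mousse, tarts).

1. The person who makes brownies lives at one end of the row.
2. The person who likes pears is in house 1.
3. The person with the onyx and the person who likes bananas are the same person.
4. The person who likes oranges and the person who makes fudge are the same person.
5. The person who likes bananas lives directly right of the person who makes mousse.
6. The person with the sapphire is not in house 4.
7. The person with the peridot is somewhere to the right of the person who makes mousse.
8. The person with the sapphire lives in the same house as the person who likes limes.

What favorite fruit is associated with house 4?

Clue 2: the person who likes pears is in house 1.
House 1 gemstone: only topaz fits.
The person with the sapphire is narrowed to house 2 or 3; consider each.
Placing it in house 3 leads to a contradiction, so it's in house 2.
Clue 8: the person who likes limes is in house 2.
The person with the onyx is narrowed to house 3 or 4; consider each.
Placing it in house 4 leads to a contradiction, so it's in house 3.
From clue 3, the person who likes bananas must be in house 3.
Clue 5: the person who makes mousse is in house 2.
House 4 gemstone: only peridot fits.
So house 4 gets oranges for favorite fruit.
Clue 4 places the person who makes fudge in house 4.
House 1 dessert: only brownies fits.
So house 3 gets tarts for dessert.
So: house 1 = topaz/pears/brownies, house 2 = sapphire/limes/mousse, house 3 = onyx/bananas/tarts, house 4 = peridot/oranges/fudge.

oranges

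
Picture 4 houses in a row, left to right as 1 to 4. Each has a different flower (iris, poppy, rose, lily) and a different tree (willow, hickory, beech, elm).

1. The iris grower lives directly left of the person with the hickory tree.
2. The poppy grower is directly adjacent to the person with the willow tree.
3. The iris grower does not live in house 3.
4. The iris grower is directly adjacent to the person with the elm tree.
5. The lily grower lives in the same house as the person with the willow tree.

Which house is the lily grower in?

4

The iris grower is narrowed to house 1 or 2; consider each.
Placing it in house 1 leads to a contradiction, so it's in house 2.
Clue 1: the person with the hickory tree is in house 3.
The only tree still possible for house 1 is elm.
By clue 5, the lily grower is in house 4.
By clue 5, the person with the willow tree is in house 4.
House 2 tree: only beech fits.
The poppy grower is in house 3 (clue 2).
House 1 flower: only rose fits.
So: house 1 = rose/elm, house 2 = iris/beech, house 3 = poppy/hickory, house 4 = lily/willow.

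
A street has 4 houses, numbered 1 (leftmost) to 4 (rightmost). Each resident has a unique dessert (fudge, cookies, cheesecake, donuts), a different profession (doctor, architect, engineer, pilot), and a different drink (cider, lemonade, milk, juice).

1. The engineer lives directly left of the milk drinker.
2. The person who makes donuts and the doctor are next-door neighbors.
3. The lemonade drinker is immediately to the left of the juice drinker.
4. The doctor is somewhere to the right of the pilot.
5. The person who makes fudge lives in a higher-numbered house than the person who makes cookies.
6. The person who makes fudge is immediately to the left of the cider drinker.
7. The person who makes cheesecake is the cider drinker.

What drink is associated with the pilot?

House 1's drink must be lemonade (nothing else left).
Clue 3: the juice drinker is in house 2.
The person who makes cheesecake is narrowed to house 3 or 4; consider each.
Placing it in house 3 leads to a contradiction, so it's in house 4.
The cider drinker is in house 4 (clue 7).
The only drink still possible for house 3 is milk.
Clue 1 places the engineer in house 2.
Clue 6: the person who makes fudge is in house 3.
From clue 2, the person who makes donuts must be in house 2.
The doctor is in house 3 (clue 2).
By clue 4, the pilot is in house 1.
So house 1 gets cookies for dessert.
That leaves architect as the profession for house 4.
So: house 1 = cookies/pilot/lemonade, house 2 = donuts/engineer/juice, house 3 = fudge/doctor/milk, house 4 = cheesecake/architect/cider.

lemonade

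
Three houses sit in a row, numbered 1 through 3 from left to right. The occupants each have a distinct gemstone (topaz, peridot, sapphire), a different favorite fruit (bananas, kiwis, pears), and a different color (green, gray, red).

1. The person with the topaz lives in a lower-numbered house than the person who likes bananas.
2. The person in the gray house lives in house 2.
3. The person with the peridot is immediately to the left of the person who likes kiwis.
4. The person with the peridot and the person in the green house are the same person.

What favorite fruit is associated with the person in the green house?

pears

Clue 2 places the person in the gray house in house 2.
The only gemstone still possible for house 3 is sapphire.
So house 1 gets pears for favorite fruit.
That leaves red as the color for house 3.
From clue 4, the person with the peridot must be in house 1.
House 2 gemstone: only topaz fits.
So house 1 gets green for color.
The person who likes bananas is in house 3 (clue 1).
The person who likes kiwis is in house 2 (clue 3).
So: house 1 = peridot/pears/green, house 2 = topaz/kiwis/gray, house 3 = sapphire/bananas/red.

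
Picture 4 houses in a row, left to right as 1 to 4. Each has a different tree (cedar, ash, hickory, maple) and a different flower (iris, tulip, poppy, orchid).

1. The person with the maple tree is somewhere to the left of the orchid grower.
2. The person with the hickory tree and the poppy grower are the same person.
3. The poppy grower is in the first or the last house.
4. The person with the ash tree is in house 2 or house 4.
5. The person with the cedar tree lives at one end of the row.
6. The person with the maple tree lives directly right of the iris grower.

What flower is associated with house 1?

poppy

That leaves maple as the tree for house 3.
Clue 1: the orchid grower is in house 4.
The iris grower is in house 2 (clue 6).
House 2 tree: only ash fits.
The only flower still possible for house 3 is tulip.
By clue 2, the person with the hickory tree is in house 1.
That leaves cedar as the tree for house 4.
The only flower still possible for house 1 is poppy.
So: house 1 = hickory/poppy, house 2 = ash/iris, house 3 = maple/tulip, house 4 = cedar/orchid.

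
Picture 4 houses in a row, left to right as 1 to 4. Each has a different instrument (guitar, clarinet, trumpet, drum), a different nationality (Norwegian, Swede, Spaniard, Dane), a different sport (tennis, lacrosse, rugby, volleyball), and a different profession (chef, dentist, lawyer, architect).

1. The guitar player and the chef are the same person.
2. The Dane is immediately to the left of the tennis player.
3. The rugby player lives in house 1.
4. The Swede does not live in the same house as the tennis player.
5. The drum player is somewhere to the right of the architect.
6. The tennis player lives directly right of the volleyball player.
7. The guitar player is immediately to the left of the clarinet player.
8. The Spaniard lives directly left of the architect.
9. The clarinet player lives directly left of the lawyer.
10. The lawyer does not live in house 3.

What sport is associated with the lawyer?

Clue 3 places the rugby player in house 1.
Clue 10 places the lawyer in house 4.
The clarinet player is in house 3 (clue 9).
House 4's instrument must be drum (nothing else left).
Clue 7: the guitar player is in house 2.
House 1's instrument must be trumpet (nothing else left).
Clue 1 places the chef in house 2.
House 1 profession: only dentist fits.
The only profession still possible for house 3 is architect.
Clue 8 places the Spaniard in house 2.
So house 3 gets Dane for nationality.
Clue 2: the tennis player is in house 4.
From clue 4, the Swede must be in house 1.
The volleyball player is in house 3 (clue 6).
The only nationality still possible for house 4 is Norwegian.
House 2's sport must be lacrosse (nothing else left).
So: house 1 = trumpet/Swede/rugby/dentist, house 2 = guitar/Spaniard/lacrosse/chef, house 3 = clarinet/Dane/volleyball/architect, house 4 = drum/Norwegian/tennis/lawyer.

tennis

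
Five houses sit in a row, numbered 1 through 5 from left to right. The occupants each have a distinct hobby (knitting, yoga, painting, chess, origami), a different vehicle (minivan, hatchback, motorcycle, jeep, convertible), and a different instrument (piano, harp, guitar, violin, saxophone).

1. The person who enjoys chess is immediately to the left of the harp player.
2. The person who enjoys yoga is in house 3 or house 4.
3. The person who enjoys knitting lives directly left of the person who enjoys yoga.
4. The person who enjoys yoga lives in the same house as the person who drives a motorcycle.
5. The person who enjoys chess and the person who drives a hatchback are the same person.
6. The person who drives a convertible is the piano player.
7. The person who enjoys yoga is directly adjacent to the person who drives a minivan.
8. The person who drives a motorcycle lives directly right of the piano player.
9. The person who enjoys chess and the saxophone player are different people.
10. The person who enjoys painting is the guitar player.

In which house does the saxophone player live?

4

The person who enjoys knitting is narrowed to house 2 or 3; consider each.
Placing it in house 2 leads to a contradiction, so it's in house 3.
By clue 3, the person who enjoys yoga is in house 4.
The person who drives a motorcycle is in house 4 (clue 4).
From clue 8, the piano player must be in house 3.
By clue 1, the person who enjoys chess is in house 1.
Clue 1 places the harp player in house 2.
Clue 5: the person who drives a hatchback is in house 1.
Clue 6: the person who drives a convertible is in house 3.
That leaves jeep as the vehicle for house 2.
House 5 vehicle: only minivan fits.
The person who enjoys painting is in house 5 (clue 10).
By clue 10, the guitar player is in house 5.
House 2's hobby must be origami (nothing else left).
The only instrument still possible for house 1 is violin.
The only instrument still possible for house 4 is saxophone.
So: house 1 = chess/hatchback/violin, house 2 = origami/jeep/harp, house 3 = knitting/convertible/piano, house 4 = yoga/motorcycle/saxophone, house 5 = painting/minivan/guitar.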